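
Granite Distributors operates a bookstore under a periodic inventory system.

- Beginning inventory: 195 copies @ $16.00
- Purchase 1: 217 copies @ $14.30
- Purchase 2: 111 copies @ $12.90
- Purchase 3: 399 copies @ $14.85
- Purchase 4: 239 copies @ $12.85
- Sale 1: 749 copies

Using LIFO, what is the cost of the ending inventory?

Sale 1 (749) [LIFO — newest first]: 239 @ $12.85 + 399 @ $14.85 + 111 @ $12.90 = $10,428.20
Ending inventory: 195 @ $16.00 + 217 @ $14.30 = $6,223.10

Ending inventory = $6,223.10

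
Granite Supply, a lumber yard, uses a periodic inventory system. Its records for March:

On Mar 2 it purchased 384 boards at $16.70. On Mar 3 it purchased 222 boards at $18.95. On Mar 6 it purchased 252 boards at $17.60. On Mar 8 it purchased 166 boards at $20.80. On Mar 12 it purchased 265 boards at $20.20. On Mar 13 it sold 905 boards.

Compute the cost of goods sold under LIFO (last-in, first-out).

COGS = $17,447.90

Mar 13, 905 sold [LIFO — newest first]: 265 @ $20.20 + 166 @ $20.80 + 252 @ $17.60 + 222 @ $18.95 = $17,447.90
Ending inventory: 384 @ $16.70 = $6,412.80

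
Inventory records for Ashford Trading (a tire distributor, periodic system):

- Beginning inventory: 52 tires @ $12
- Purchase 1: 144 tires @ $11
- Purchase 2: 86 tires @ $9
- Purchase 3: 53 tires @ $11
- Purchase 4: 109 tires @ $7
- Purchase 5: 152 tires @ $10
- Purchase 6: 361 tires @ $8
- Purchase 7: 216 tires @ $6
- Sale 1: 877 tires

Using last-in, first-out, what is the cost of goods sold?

Sale 1 (877) [LIFO — newest first]: 216 @ $6 + 361 @ $8 + 152 @ $10 + 109 @ $7 + 39 @ $11 = $6,896
Ending inventory: 52 @ $12 + 144 @ $11 + 86 @ $9 + 14 @ $11 = $3,136
Check: goods available $10,032 = COGS $6,896 + ending $3,136

COGS = $6,896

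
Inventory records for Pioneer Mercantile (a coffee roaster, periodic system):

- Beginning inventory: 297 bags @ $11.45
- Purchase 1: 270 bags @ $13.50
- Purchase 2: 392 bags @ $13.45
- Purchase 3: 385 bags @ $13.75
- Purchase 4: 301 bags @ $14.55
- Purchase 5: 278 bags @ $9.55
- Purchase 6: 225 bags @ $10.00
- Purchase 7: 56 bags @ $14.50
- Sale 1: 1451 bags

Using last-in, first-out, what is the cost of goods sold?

Sale 1 (1451) [LIFO — newest first]: 56 @ $14.50 + 225 @ $10.00 + 278 @ $9.55 + 301 @ $14.55 + 385 @ $13.75 + 206 @ $13.45 = $18,160.90
Ending inventory: 297 @ $11.45 + 270 @ $13.50 + 186 @ $13.45 = $9,547.35
Check: goods available $27,708.25 = COGS $18,160.90 + ending $9,547.35

COGS = $18,160.90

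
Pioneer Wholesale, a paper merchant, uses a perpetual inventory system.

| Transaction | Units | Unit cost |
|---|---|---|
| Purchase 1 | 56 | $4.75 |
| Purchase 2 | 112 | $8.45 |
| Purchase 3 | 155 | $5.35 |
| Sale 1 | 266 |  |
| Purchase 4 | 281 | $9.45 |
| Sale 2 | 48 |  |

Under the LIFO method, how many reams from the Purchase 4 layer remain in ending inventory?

Sale 1 (266) [LIFO — newest first]: 155 @ $5.35 + 111 @ $8.45 = $1,767.20
Sale 2 (48) [LIFO — newest first]: 48 @ $9.45 = $453.60
Total COGS = $1,767.20 + $453.60 = $2,220.80
Ending inventory: 56 @ $4.75 + 1 @ $8.45 + 233 @ $9.45 = $2,476.30

233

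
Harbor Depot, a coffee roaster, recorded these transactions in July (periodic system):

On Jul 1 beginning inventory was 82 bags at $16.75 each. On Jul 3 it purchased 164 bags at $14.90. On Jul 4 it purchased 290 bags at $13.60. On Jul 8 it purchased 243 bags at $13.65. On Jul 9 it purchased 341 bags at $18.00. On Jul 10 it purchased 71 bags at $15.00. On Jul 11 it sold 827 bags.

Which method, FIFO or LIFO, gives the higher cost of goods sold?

LIFO

FIFO COGS: 82 @ $16.75 + 164 @ $14.90 + 290 @ $13.60 + 243 @ $13.65 + 48 @ $18.00 = $11,942.05
LIFO COGS: 71 @ $15.00 + 341 @ $18.00 + 243 @ $13.65 + 172 @ $13.60 = $12,859.15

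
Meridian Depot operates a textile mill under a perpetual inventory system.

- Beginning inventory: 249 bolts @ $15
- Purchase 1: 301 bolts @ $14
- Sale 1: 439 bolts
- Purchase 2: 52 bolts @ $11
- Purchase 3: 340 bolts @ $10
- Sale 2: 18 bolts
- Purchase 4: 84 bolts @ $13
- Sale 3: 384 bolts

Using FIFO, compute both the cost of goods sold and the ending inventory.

Sale 1 (439) [FIFO — oldest first]: 249 @ $15 + 190 @ $14 = $6,395
Sale 2 (18) [FIFO — oldest first]: 18 @ $14 = $252
Sale 3 (384) [FIFO — oldest first]: 93 @ $14 + 52 @ $11 + 239 @ $10 = $4,264
Total COGS = $6,395 + $252 + $4,264 = $10,911
Ending inventory: 101 @ $10 + 84 @ $13 = $2,102

COGS = $10,911; ending inventory = $2,102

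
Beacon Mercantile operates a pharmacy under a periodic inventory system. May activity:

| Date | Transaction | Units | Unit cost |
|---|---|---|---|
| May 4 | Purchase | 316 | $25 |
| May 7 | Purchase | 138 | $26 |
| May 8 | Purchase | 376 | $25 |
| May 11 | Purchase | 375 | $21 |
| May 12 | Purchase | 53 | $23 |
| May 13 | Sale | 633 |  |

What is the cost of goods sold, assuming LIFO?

May 13, 633 sold [LIFO — newest first]: 53 @ $23 + 375 @ $21 + 205 @ $25 = $14,219
Ending inventory: 316 @ $25 + 138 @ $26 + 171 @ $25 = $15,763
Check: goods available $29,982 = COGS $14,219 + ending $15,763

COGS = $14,219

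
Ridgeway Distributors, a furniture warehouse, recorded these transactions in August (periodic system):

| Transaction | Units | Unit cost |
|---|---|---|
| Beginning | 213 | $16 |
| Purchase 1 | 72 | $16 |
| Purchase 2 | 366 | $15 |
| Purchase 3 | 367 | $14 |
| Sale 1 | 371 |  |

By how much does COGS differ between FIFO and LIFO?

$652

FIFO COGS: 213 @ $16 + 72 @ $16 + 86 @ $15 = $5,850
LIFO COGS: 367 @ $14 + 4 @ $15 = $5,198
Difference = |$5,850 − $5,198| = $652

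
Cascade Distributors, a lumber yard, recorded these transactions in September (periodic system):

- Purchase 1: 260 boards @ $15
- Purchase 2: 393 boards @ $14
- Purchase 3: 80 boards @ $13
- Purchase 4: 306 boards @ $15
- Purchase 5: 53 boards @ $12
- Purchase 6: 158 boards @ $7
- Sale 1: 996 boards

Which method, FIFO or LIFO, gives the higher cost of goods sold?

FIFO

FIFO COGS: 260 @ $15 + 393 @ $14 + 80 @ $13 + 263 @ $15 = $14,387
LIFO COGS: 158 @ $7 + 53 @ $12 + 306 @ $15 + 80 @ $13 + 393 @ $14 + 6 @ $15 = $12,964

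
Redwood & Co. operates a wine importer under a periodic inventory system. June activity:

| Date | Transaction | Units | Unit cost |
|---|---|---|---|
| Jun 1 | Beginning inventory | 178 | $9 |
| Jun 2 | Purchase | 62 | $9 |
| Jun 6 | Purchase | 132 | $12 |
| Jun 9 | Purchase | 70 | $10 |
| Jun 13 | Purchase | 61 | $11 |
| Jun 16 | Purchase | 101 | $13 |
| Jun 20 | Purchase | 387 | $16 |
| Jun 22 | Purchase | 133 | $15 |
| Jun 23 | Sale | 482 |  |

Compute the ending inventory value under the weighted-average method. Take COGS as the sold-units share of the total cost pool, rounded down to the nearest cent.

Ending inventory = $8,347.72

Jun 23, sell 482: 482/1124 × $14,615.00 → $6,267.28
Ending inventory (cost pool remaining) = $8,347.72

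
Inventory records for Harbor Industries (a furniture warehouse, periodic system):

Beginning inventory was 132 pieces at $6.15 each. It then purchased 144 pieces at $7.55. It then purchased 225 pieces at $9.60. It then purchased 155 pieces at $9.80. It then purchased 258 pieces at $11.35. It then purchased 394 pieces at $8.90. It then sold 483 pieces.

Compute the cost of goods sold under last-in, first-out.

Sale 1 (483) [LIFO — newest first]: 394 @ $8.90 + 89 @ $11.35 = $4,516.75
Ending inventory: 132 @ $6.15 + 144 @ $7.55 + 225 @ $9.60 + 155 @ $9.80 + 169 @ $11.35 = $7,496.15

COGS = $4,516.75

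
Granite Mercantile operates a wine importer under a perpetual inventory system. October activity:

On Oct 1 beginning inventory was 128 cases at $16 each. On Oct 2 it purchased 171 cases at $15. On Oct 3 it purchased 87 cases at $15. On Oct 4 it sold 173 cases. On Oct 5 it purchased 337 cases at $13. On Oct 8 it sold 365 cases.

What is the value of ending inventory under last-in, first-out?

Oct 4, 173 sold [LIFO — newest first]: 87 @ $15 + 86 @ $15 = $2,595
Oct 8, 365 sold [LIFO — newest first]: 337 @ $13 + 28 @ $15 = $4,801
Total COGS = $2,595 + $4,801 = $7,396
Ending inventory: 128 @ $16 + 57 @ $15 = $2,903

Ending inventory = $2,903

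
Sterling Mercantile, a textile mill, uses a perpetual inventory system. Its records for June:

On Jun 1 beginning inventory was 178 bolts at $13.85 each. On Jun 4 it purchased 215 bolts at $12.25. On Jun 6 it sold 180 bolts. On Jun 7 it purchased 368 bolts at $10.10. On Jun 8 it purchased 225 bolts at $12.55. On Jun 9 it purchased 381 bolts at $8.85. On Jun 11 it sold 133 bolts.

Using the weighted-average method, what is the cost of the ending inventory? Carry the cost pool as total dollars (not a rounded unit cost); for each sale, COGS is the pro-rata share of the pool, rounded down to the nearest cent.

After Jun 1: 178 on hand, pool $2,465.30 (≈ $13.8500 each)
After Jun 4: 393 on hand, pool $5,099.05 (≈ $12.9747 each)
Jun 6, sell 180: 180/393 × $5,099.05 → $2,335.44
After Jun 7: 581 on hand, pool $6,480.41 (≈ $11.1539 each)
After Jun 8: 806 on hand, pool $9,304.16 (≈ $11.5436 each)
After Jun 9: 1187 on hand, pool $12,676.01 (≈ $10.6790 each)
Jun 11, sell 133: 133/1187 × $12,676.01 → $1,420.31
Total COGS = $2,335.44 + $1,420.31 = $3,755.75
Ending inventory (cost pool remaining) = $11,255.70

Ending inventory = $11,255.70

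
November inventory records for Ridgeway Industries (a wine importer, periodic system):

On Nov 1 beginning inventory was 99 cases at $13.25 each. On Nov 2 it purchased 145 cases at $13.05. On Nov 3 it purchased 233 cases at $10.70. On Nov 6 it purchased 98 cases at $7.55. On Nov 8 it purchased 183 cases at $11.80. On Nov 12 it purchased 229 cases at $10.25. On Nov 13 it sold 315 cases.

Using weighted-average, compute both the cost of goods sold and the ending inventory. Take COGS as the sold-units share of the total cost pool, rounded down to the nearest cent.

Nov 13, sell 315: 315/987 × $10,943.65 → $3,492.65
Ending inventory (cost pool remaining) = $7,451.00

COGS = $3,492.65; ending inventory = $7,451.00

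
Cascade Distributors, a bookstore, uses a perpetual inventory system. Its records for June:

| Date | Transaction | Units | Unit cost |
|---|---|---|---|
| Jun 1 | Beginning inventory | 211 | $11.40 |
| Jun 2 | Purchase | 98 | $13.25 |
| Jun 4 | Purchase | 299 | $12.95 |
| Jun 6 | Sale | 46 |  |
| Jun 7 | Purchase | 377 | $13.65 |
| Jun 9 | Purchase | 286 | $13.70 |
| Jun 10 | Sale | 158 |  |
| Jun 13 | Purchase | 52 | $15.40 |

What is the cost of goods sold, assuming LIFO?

Jun 6, 46 sold [LIFO — newest first]: 46 @ $12.95 = $595.70
Jun 10, 158 sold [LIFO — newest first]: 158 @ $13.70 = $2,164.60
Total COGS = $595.70 + $2,164.60 = $2,760.30
Ending inventory: 211 @ $11.40 + 98 @ $13.25 + 253 @ $12.95 + 377 @ $13.65 + 128 @ $13.70 + 52 @ $15.40 = $14,680.70

COGS = $2,760.30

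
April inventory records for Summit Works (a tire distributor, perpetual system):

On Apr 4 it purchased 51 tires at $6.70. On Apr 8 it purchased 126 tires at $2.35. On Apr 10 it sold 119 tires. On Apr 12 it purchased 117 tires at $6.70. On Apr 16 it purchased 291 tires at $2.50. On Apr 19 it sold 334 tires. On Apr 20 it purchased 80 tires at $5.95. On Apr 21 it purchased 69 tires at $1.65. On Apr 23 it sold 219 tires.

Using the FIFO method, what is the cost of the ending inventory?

Ending inventory = $102.30

Apr 10, 119 sold [FIFO — oldest first]: 51 @ $6.70 + 68 @ $2.35 = $501.50
Apr 19, 334 sold [FIFO — oldest first]: 58 @ $2.35 + 117 @ $6.70 + 159 @ $2.50 = $1,317.70
Apr 23, 219 sold [FIFO — oldest first]: 132 @ $2.50 + 80 @ $5.95 + 7 @ $1.65 = $817.55
Total COGS = $501.50 + $1,317.70 + $817.55 = $2,636.75
Ending inventory: 62 @ $1.65 = $102.30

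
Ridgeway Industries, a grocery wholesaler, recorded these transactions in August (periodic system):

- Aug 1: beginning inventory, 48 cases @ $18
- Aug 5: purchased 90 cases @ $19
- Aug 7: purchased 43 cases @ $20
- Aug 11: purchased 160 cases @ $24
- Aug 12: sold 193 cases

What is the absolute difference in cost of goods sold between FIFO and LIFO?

$778

FIFO COGS: 48 @ $18 + 90 @ $19 + 43 @ $20 + 12 @ $24 = $3,722
LIFO COGS: 160 @ $24 + 33 @ $20 = $4,500
Difference = |$3,722 − $4,500| = $778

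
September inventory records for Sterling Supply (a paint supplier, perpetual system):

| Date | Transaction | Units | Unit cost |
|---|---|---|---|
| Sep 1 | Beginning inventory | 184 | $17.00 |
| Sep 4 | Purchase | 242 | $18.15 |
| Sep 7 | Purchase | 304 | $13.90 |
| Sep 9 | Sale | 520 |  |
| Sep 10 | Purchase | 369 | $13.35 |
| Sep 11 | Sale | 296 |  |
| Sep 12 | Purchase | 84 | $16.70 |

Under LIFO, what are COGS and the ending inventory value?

Sep 9, 520 sold [LIFO — newest first]: 304 @ $13.90 + 216 @ $18.15 = $8,146.00
Sep 11, 296 sold [LIFO — newest first]: 296 @ $13.35 = $3,951.60
Total COGS = $8,146.00 + $3,951.60 = $12,097.60
Ending inventory: 184 @ $17.00 + 26 @ $18.15 + 73 @ $13.35 + 84 @ $16.70 = $5,977.25

COGS = $12,097.60; ending inventory = $5,977.25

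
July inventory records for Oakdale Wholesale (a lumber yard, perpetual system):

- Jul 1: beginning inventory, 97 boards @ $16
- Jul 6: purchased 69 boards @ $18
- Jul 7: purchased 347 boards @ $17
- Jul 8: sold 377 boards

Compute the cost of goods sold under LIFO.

COGS = $6,439

Jul 8, 377 sold [LIFO — newest first]: 347 @ $17 + 30 @ $18 = $6,439
Ending inventory: 97 @ $16 + 39 @ $18 = $2,254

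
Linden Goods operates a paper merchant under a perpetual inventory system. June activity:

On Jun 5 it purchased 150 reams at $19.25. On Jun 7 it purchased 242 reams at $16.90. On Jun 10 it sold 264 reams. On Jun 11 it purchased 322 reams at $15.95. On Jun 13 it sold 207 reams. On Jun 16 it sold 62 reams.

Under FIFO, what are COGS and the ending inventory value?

Jun 10, 264 sold [FIFO — oldest first]: 150 @ $19.25 + 114 @ $16.90 = $4,814.10
Jun 13, 207 sold [FIFO — oldest first]: 128 @ $16.90 + 79 @ $15.95 = $3,423.25
Jun 16, 62 sold [FIFO — oldest first]: 62 @ $15.95 = $988.90
Total COGS = $4,814.10 + $3,423.25 + $988.90 = $9,226.25
Ending inventory: 181 @ $15.95 = $2,886.95

COGS = $9,226.25; ending inventory = $2,886.95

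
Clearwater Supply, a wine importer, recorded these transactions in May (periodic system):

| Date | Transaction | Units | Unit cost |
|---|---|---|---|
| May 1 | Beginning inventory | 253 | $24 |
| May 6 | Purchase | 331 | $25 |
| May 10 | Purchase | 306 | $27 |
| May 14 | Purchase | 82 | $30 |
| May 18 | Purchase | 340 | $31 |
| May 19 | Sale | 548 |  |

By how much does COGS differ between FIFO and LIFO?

$2,955

FIFO COGS: 253 @ $24 + 295 @ $25 = $13,447
LIFO COGS: 340 @ $31 + 82 @ $30 + 126 @ $27 = $16,402
Difference = |$13,447 − $16,402| = $2,955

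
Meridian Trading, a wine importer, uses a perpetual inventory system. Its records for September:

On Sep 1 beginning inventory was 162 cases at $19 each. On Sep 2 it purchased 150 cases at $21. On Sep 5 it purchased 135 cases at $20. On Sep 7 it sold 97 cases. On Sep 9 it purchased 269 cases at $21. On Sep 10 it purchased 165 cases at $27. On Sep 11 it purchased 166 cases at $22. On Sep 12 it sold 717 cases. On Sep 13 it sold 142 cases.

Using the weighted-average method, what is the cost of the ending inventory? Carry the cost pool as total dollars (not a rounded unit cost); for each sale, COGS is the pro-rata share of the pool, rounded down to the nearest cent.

After Sep 1: 162 on hand, pool $3,078.00 (≈ $19.0000 each)
After Sep 2: 312 on hand, pool $6,228.00 (≈ $19.9615 each)
After Sep 5: 447 on hand, pool $8,928.00 (≈ $19.9732 each)
Sep 7, sell 97: 97/447 × $8,928.00 → $1,937.39
After Sep 9: 619 on hand, pool $12,639.61 (≈ $20.4194 each)
After Sep 10: 784 on hand, pool $17,094.61 (≈ $21.8043 each)
After Sep 11: 950 on hand, pool $20,746.61 (≈ $21.8385 each)
Sep 12, sell 717: 717/950 × $20,746.61 → $15,658.23
Sep 13, sell 142: 142/233 × $5,088.38 → $3,101.07
Total COGS = $1,937.39 + $15,658.23 + $3,101.07 = $20,696.69
Ending inventory (cost pool remaining) = $1,987.31

Ending inventory = $1,987.31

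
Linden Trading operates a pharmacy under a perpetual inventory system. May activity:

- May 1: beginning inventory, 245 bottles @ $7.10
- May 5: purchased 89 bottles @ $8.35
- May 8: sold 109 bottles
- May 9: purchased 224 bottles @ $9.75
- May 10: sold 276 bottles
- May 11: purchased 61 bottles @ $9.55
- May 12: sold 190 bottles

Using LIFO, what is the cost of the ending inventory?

Ending inventory = $312.40

May 8, 109 sold [LIFO — newest first]: 89 @ $8.35 + 20 @ $7.10 = $885.15
May 10, 276 sold [LIFO — newest first]: 224 @ $9.75 + 52 @ $7.10 = $2,553.20
May 12, 190 sold [LIFO — newest first]: 61 @ $9.55 + 129 @ $7.10 = $1,498.45
Total COGS = $885.15 + $2,553.20 + $1,498.45 = $4,936.80
Ending inventory: 44 @ $7.10 = $312.40
Check: goods available $5,249.20 = COGS $4,936.80 + ending $312.40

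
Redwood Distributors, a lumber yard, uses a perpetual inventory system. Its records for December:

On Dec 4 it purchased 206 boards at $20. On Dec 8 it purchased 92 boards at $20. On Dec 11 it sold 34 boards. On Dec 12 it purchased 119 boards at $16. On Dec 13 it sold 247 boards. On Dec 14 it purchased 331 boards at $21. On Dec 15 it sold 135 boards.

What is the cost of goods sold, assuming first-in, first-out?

COGS = $7,848

Dec 11, 34 sold [FIFO — oldest first]: 34 @ $20 = $680
Dec 13, 247 sold [FIFO — oldest first]: 172 @ $20 + 75 @ $20 = $4,940
Dec 15, 135 sold [FIFO — oldest first]: 17 @ $20 + 118 @ $16 = $2,228
Total COGS = $680 + $4,940 + $2,228 = $7,848
Ending inventory: 1 @ $16 + 331 @ $21 = $6,967
Check: goods available $14,815 = COGS $7,848 + ending $6,967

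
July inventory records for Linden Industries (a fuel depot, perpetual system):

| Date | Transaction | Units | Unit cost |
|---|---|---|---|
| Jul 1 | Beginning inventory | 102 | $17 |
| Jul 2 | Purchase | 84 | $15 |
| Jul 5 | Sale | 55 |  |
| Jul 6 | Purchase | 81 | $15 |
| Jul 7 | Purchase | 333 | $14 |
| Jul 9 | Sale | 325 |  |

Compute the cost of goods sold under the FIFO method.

Jul 5, 55 sold [FIFO — oldest first]: 55 @ $17 = $935
Jul 9, 325 sold [FIFO — oldest first]: 47 @ $17 + 84 @ $15 + 81 @ $15 + 113 @ $14 = $4,856
Total COGS = $935 + $4,856 = $5,791
Ending inventory: 220 @ $14 = $3,080

COGS = $5,791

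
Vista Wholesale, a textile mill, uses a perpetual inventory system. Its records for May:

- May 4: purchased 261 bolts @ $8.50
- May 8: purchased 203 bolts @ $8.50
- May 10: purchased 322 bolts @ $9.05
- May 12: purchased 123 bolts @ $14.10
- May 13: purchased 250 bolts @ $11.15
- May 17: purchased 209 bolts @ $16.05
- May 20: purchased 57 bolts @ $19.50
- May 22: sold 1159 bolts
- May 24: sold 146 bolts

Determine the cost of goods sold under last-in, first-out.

May 22, 1159 sold [LIFO — newest first]: 57 @ $19.50 + 209 @ $16.05 + 250 @ $11.15 + 123 @ $14.10 + 322 @ $9.05 + 198 @ $8.50 = $13,584.85
May 24, 146 sold [LIFO — newest first]: 5 @ $8.50 + 141 @ $8.50 = $1,241.00
Total COGS = $13,584.85 + $1,241.00 = $14,825.85
Ending inventory: 120 @ $8.50 = $1,020.00
Check: goods available $15,845.85 = COGS $14,825.85 + ending $1,020.00

COGS = $14,825.85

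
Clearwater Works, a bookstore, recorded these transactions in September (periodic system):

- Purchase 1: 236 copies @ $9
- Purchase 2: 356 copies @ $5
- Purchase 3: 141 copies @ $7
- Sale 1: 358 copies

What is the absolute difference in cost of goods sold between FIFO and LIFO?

$662

FIFO COGS: 236 @ $9 + 122 @ $5 = $2,734
LIFO COGS: 141 @ $7 + 217 @ $5 = $2,072
Difference = |$2,734 − $2,072| = $662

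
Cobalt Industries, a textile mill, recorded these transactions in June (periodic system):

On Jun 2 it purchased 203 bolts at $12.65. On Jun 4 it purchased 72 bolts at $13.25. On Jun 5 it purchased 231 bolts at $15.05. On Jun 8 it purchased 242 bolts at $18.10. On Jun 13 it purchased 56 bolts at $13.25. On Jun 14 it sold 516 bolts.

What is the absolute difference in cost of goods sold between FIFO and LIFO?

FIFO COGS: 203 @ $12.65 + 72 @ $13.25 + 231 @ $15.05 + 10 @ $18.10 = $7,179.50
LIFO COGS: 56 @ $13.25 + 242 @ $18.10 + 218 @ $15.05 = $8,403.10
Difference = |$7,179.50 − $8,403.10| = $1,223.60

$1,223.60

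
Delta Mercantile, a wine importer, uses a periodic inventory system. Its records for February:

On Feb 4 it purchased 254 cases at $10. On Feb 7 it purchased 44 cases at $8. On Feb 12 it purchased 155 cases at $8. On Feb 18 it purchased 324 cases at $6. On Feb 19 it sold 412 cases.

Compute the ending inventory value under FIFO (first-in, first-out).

Ending inventory = $2,272

Feb 19, 412 sold [FIFO — oldest first]: 254 @ $10 + 44 @ $8 + 114 @ $8 = $3,804
Ending inventory: 41 @ $8 + 324 @ $6 = $2,272
Check: goods available $6,076 = COGS $3,804 + ending $2,272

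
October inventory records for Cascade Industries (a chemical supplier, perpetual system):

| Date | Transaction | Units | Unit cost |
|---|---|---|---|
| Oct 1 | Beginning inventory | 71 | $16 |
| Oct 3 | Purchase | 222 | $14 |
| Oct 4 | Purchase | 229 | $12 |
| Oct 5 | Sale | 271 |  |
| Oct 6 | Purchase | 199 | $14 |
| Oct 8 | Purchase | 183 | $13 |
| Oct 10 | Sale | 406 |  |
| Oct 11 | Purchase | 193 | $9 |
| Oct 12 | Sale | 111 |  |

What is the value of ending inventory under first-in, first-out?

Oct 5, 271 sold [FIFO — oldest first]: 71 @ $16 + 200 @ $14 = $3,936
Oct 10, 406 sold [FIFO — oldest first]: 22 @ $14 + 229 @ $12 + 155 @ $14 = $5,226
Oct 12, 111 sold [FIFO — oldest first]: 44 @ $14 + 67 @ $13 = $1,487
Total COGS = $3,936 + $5,226 + $1,487 = $10,649
Ending inventory: 116 @ $13 + 193 @ $9 = $3,245
Check: goods available $13,894 = COGS $10,649 + ending $3,245

Ending inventory = $3,245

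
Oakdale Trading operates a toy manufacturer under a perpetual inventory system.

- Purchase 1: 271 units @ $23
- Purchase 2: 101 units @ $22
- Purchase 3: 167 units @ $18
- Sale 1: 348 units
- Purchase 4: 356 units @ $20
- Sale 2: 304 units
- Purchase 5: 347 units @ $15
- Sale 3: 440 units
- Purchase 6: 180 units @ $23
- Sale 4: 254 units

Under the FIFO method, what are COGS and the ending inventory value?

COGS = $26,178; ending inventory = $1,748

Sale 1 (348) [FIFO — oldest first]: 271 @ $23 + 77 @ $22 = $7,927
Sale 2 (304) [FIFO — oldest first]: 24 @ $22 + 167 @ $18 + 113 @ $20 = $5,794
Sale 3 (440) [FIFO — oldest first]: 243 @ $20 + 197 @ $15 = $7,815
Sale 4 (254) [FIFO — oldest first]: 150 @ $15 + 104 @ $23 = $4,642
Total COGS = $7,927 + $5,794 + $7,815 + $4,642 = $26,178
Ending inventory: 76 @ $23 = $1,748
Check: goods available $27,926 = COGS $26,178 + ending $1,748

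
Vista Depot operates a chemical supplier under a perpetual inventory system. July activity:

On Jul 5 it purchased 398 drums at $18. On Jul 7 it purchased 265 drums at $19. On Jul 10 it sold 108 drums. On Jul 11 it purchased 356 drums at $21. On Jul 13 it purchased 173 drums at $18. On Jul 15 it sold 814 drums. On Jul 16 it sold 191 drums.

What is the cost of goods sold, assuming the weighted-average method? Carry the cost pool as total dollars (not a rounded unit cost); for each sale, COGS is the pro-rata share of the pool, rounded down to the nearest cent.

COGS = $21,272.99

After Jul 5: 398 on hand, pool $7,164.00 (≈ $18.0000 each)
After Jul 7: 663 on hand, pool $12,199.00 (≈ $18.3997 each)
Jul 10, sell 108: 108/663 × $12,199.00 → $1,987.16
After Jul 11: 911 on hand, pool $17,687.84 (≈ $19.4159 each)
After Jul 13: 1084 on hand, pool $20,801.84 (≈ $19.1899 each)
Jul 15, sell 814: 814/1084 × $20,801.84 → $15,620.56
Jul 16, sell 191: 191/270 × $5,181.28 → $3,665.27
Total COGS = $1,987.16 + $15,620.56 + $3,665.27 = $21,272.99
Ending inventory (cost pool remaining) = $1,516.01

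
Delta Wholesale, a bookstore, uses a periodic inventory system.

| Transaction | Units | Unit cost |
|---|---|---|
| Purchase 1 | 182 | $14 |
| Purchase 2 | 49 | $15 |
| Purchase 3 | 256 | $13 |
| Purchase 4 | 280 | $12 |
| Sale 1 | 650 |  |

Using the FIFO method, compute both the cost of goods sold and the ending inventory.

COGS = $8,567; ending inventory = $1,404

Sale 1 (650) [FIFO — oldest first]: 182 @ $14 + 49 @ $15 + 256 @ $13 + 163 @ $12 = $8,567
Ending inventory: 117 @ $12 = $1,404
Check: goods available $9,971 = COGS $8,567 + ending $1,404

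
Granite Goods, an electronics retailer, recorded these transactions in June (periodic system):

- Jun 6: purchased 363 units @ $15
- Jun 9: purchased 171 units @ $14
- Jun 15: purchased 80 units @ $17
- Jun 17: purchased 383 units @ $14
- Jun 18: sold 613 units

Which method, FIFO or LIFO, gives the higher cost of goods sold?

FIFO

FIFO COGS: 363 @ $15 + 171 @ $14 + 79 @ $17 = $9,182
LIFO COGS: 383 @ $14 + 80 @ $17 + 150 @ $14 = $8,822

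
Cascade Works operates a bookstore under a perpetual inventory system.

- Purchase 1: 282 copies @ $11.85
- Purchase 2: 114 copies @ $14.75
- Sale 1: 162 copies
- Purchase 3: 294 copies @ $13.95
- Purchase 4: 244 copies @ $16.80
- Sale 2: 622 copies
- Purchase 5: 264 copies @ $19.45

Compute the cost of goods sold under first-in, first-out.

Sale 1 (162) [FIFO — oldest first]: 162 @ $11.85 = $1,919.70
Sale 2 (622) [FIFO — oldest first]: 120 @ $11.85 + 114 @ $14.75 + 294 @ $13.95 + 94 @ $16.80 = $8,784.00
Total COGS = $1,919.70 + $8,784.00 = $10,703.70
Ending inventory: 150 @ $16.80 + 264 @ $19.45 = $7,654.80

COGS = $10,703.70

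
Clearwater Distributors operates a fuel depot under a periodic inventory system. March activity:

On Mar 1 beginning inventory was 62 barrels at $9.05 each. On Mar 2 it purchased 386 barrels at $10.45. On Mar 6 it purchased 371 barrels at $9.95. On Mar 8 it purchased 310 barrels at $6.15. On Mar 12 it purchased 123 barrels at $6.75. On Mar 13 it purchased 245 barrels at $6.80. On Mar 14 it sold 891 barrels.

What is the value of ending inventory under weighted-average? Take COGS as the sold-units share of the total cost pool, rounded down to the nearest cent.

Mar 14, sell 891: 891/1497 × $12,689.00 → $7,552.37
Ending inventory (cost pool remaining) = $5,136.63

Ending inventory = $5,136.63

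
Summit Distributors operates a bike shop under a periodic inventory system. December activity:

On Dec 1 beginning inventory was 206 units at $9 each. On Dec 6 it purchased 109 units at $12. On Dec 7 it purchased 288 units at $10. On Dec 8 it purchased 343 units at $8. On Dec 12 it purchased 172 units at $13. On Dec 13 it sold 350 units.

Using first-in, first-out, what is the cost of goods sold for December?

COGS = $3,512

Dec 13, 350 sold [FIFO — oldest first]: 206 @ $9 + 109 @ $12 + 35 @ $10 = $3,512
Ending inventory: 253 @ $10 + 343 @ $8 + 172 @ $13 = $7,510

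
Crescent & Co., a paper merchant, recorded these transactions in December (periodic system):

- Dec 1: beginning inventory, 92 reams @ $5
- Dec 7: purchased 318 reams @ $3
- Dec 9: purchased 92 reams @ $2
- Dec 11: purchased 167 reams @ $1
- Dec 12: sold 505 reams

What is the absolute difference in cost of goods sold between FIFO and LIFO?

$512

FIFO COGS: 92 @ $5 + 318 @ $3 + 92 @ $2 + 3 @ $1 = $1,601
LIFO COGS: 167 @ $1 + 92 @ $2 + 246 @ $3 = $1,089
Difference = |$1,601 − $1,089| = $512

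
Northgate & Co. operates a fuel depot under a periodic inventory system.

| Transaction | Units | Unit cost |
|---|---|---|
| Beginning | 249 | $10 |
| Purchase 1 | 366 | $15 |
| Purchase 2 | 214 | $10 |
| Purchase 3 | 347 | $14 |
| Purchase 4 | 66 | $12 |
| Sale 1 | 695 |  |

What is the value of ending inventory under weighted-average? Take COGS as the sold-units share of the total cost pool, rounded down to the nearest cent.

Ending inventory = $6,945.41

Sale 1, sell 695: 695/1242 × $15,770.00 → $8,824.59
Ending inventory (cost pool remaining) = $6,945.41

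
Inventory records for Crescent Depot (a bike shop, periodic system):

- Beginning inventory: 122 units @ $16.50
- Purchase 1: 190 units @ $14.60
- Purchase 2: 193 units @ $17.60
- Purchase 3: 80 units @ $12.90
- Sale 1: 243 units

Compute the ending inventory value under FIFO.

Ending inventory = $5,436.20

Sale 1 (243) [FIFO — oldest first]: 122 @ $16.50 + 121 @ $14.60 = $3,779.60
Ending inventory: 69 @ $14.60 + 193 @ $17.60 + 80 @ $12.90 = $5,436.20
Check: goods available $9,215.80 = COGS $3,779.60 + ending $5,436.20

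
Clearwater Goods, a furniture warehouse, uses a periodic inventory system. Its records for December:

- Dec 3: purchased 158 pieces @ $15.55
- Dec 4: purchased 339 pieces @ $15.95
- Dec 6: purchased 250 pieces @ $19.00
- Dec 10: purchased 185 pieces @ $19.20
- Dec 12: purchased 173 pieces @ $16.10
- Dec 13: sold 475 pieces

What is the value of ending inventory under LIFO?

Dec 13, 475 sold [LIFO — newest first]: 173 @ $16.10 + 185 @ $19.20 + 117 @ $19.00 = $8,560.30
Ending inventory: 158 @ $15.55 + 339 @ $15.95 + 133 @ $19.00 = $10,390.95

Ending inventory = $10,390.95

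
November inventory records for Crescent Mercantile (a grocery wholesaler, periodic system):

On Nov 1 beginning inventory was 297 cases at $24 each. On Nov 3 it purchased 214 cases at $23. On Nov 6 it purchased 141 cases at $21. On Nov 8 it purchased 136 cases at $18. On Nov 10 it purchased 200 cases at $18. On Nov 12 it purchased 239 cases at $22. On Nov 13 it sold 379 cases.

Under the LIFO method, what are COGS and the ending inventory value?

Nov 13, 379 sold [LIFO — newest first]: 239 @ $22 + 140 @ $18 = $7,778
Ending inventory: 297 @ $24 + 214 @ $23 + 141 @ $21 + 136 @ $18 + 60 @ $18 = $18,539

COGS = $7,778; ending inventory = $18,539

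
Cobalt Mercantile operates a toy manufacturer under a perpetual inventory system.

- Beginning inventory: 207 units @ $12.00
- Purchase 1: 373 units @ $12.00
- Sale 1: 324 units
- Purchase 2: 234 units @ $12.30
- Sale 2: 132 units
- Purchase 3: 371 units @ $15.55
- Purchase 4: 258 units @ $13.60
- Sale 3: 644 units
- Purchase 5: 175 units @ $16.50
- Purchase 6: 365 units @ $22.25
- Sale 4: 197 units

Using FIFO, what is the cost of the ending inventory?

Sale 1 (324) [FIFO — oldest first]: 207 @ $12.00 + 117 @ $12.00 = $3,888.00
Sale 2 (132) [FIFO — oldest first]: 132 @ $12.00 = $1,584.00
Sale 3 (644) [FIFO — oldest first]: 124 @ $12.00 + 234 @ $12.30 + 286 @ $15.55 = $8,813.50
Sale 4 (197) [FIFO — oldest first]: 85 @ $15.55 + 112 @ $13.60 = $2,844.95
Total COGS = $3,888.00 + $1,584.00 + $8,813.50 + $2,844.95 = $17,130.45
Ending inventory: 146 @ $13.60 + 175 @ $16.50 + 365 @ $22.25 = $12,994.35
Check: goods available $30,124.80 = COGS $17,130.45 + ending $12,994.35

Ending inventory = $12,994.35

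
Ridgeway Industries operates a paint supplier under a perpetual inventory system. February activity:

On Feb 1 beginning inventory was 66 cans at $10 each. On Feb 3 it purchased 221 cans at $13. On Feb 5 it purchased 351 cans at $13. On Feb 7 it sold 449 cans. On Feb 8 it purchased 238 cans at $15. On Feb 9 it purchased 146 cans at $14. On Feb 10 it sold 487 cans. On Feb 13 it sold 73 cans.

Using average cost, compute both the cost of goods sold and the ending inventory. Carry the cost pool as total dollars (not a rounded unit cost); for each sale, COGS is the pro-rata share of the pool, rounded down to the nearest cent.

COGS = $13,528.21; ending inventory = $181.79

After Feb 1: 66 on hand, pool $660.00 (≈ $10.0000 each)
After Feb 3: 287 on hand, pool $3,533.00 (≈ $12.3101 each)
After Feb 5: 638 on hand, pool $8,096.00 (≈ $12.6897 each)
Feb 7, sell 449: 449/638 × $8,096.00 → $5,697.65
After Feb 8: 427 on hand, pool $5,968.35 (≈ $13.9774 each)
After Feb 9: 573 on hand, pool $8,012.35 (≈ $13.9832 each)
Feb 10, sell 487: 487/573 × $8,012.35 → $6,809.79
Feb 13, sell 73: 73/86 × $1,202.56 → $1,020.77
Total COGS = $5,697.65 + $6,809.79 + $1,020.77 = $13,528.21
Ending inventory (cost pool remaining) = $181.79
Check: goods available $13,710.00 = COGS $13,528.21 + ending $181.79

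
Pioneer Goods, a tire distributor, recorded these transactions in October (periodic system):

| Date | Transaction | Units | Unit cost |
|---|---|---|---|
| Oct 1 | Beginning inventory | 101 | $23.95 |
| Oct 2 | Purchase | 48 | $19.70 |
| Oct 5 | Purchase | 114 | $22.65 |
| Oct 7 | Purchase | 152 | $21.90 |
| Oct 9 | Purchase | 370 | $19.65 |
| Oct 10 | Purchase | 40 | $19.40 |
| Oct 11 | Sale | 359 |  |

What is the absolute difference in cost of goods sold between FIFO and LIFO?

FIFO COGS: 101 @ $23.95 + 48 @ $19.70 + 114 @ $22.65 + 96 @ $21.90 = $8,049.05
LIFO COGS: 40 @ $19.40 + 319 @ $19.65 = $7,044.35
Difference = |$8,049.05 − $7,044.35| = $1,004.70

$1,004.70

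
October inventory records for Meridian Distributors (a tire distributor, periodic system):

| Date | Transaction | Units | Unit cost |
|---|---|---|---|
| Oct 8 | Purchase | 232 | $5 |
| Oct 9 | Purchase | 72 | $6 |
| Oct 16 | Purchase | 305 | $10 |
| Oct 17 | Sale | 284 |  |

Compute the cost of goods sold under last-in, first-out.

COGS = $2,840

Oct 17, 284 sold [LIFO — newest first]: 284 @ $10 = $2,840
Ending inventory: 232 @ $5 + 72 @ $6 + 21 @ $10 = $1,802
Check: goods available $4,642 = COGS $2,840 + ending $1,802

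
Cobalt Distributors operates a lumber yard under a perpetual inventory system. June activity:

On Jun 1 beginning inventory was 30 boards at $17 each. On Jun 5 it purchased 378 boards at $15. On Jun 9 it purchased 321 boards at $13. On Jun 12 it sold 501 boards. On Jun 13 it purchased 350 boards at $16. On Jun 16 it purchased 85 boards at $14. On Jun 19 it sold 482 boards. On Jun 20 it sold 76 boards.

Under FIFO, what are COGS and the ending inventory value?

Jun 12, 501 sold [FIFO — oldest first]: 30 @ $17 + 378 @ $15 + 93 @ $13 = $7,389
Jun 19, 482 sold [FIFO — oldest first]: 228 @ $13 + 254 @ $16 = $7,028
Jun 20, 76 sold [FIFO — oldest first]: 76 @ $16 = $1,216
Total COGS = $7,389 + $7,028 + $1,216 = $15,633
Ending inventory: 20 @ $16 + 85 @ $14 = $1,510

COGS = $15,633; ending inventory = $1,510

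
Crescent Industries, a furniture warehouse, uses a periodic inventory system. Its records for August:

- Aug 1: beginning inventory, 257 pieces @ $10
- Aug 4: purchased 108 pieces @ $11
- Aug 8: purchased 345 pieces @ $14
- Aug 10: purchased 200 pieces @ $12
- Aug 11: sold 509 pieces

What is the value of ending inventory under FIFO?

Ending inventory = $5,214

Aug 11, 509 sold [FIFO — oldest first]: 257 @ $10 + 108 @ $11 + 144 @ $14 = $5,774
Ending inventory: 201 @ $14 + 200 @ $12 = $5,214
Check: goods available $10,988 = COGS $5,774 + ending $5,214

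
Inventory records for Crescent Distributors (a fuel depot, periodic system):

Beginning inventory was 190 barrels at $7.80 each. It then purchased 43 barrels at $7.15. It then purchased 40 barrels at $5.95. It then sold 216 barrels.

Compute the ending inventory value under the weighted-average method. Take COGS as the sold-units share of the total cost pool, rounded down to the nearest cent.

Sale 1, sell 216: 216/273 × $2,027.45 → $1,604.13
Ending inventory (cost pool remaining) = $423.32

Ending inventory = $423.32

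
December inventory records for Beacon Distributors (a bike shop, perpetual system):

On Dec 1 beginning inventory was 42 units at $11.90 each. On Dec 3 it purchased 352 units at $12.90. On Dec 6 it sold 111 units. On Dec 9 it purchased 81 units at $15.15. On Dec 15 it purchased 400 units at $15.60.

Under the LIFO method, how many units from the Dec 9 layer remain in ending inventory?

81

Dec 6, 111 sold [LIFO — newest first]: 111 @ $12.90 = $1,431.90
Ending inventory: 42 @ $11.90 + 241 @ $12.90 + 81 @ $15.15 + 400 @ $15.60 = $11,075.85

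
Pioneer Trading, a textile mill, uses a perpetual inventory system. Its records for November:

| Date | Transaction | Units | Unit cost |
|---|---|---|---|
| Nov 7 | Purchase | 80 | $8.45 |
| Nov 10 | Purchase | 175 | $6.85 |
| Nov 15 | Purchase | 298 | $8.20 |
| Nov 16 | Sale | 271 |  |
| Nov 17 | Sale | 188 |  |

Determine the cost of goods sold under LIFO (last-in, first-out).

COGS = $3,546.45

Nov 16, 271 sold [LIFO — newest first]: 271 @ $8.20 = $2,222.20
Nov 17, 188 sold [LIFO — newest first]: 27 @ $8.20 + 161 @ $6.85 = $1,324.25
Total COGS = $2,222.20 + $1,324.25 = $3,546.45
Ending inventory: 80 @ $8.45 + 14 @ $6.85 = $771.90
Check: goods available $4,318.35 = COGS $3,546.45 + ending $771.90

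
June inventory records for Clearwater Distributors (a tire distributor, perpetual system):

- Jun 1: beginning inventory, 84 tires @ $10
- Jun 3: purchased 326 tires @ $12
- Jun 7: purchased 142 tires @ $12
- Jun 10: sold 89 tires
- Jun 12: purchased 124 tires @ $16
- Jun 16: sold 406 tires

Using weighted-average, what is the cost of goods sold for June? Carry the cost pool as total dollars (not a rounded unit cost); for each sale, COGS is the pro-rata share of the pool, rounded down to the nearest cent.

After Jun 1: 84 on hand, pool $840.00 (≈ $10.0000 each)
After Jun 3: 410 on hand, pool $4,752.00 (≈ $11.5902 each)
After Jun 7: 552 on hand, pool $6,456.00 (≈ $11.6957 each)
Jun 10, sell 89: 89/552 × $6,456.00 → $1,040.91
After Jun 12: 587 on hand, pool $7,399.09 (≈ $12.6049 each)
Jun 16, sell 406: 406/587 × $7,399.09 → $5,117.59
Total COGS = $1,040.91 + $5,117.59 = $6,158.50
Ending inventory (cost pool remaining) = $2,281.50
Check: goods available $8,440.00 = COGS $6,158.50 + ending $2,281.50

COGS = $6,158.50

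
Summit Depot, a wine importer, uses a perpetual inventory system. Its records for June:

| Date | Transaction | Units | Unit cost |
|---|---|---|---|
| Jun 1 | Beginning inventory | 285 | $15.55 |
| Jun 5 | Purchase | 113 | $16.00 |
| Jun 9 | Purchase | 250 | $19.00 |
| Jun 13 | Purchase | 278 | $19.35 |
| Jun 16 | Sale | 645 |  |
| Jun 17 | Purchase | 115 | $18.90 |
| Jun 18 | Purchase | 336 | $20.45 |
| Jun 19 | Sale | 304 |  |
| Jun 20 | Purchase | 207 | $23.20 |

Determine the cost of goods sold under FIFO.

Jun 16, 645 sold [FIFO — oldest first]: 285 @ $15.55 + 113 @ $16.00 + 247 @ $19.00 = $10,932.75
Jun 19, 304 sold [FIFO — oldest first]: 3 @ $19.00 + 278 @ $19.35 + 23 @ $18.90 = $5,871.00
Total COGS = $10,932.75 + $5,871.00 = $16,803.75
Ending inventory: 92 @ $18.90 + 336 @ $20.45 + 207 @ $23.20 = $13,412.40

COGS = $16,803.75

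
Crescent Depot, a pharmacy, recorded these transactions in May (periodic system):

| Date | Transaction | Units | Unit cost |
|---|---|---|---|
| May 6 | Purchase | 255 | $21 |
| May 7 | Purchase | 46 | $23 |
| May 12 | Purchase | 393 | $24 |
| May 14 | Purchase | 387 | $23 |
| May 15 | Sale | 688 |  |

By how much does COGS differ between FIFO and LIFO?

$424

FIFO COGS: 255 @ $21 + 46 @ $23 + 387 @ $24 = $15,701
LIFO COGS: 387 @ $23 + 301 @ $24 = $16,125
Difference = |$15,701 − $16,125| = $424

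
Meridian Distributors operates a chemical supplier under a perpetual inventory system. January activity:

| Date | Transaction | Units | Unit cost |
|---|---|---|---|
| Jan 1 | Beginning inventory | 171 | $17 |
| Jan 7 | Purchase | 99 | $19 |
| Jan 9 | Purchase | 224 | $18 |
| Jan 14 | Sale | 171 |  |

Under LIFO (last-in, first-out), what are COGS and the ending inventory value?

COGS = $3,078; ending inventory = $5,742

Jan 14, 171 sold [LIFO — newest first]: 171 @ $18 = $3,078
Ending inventory: 171 @ $17 + 99 @ $19 + 53 @ $18 = $5,742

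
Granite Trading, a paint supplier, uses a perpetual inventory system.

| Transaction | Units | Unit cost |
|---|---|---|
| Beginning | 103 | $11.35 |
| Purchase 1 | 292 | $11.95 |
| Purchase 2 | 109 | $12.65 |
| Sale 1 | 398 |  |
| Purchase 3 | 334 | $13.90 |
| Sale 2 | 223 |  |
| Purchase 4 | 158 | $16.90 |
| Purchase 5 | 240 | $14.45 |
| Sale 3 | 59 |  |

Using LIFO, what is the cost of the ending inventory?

Sale 1 (398) [LIFO — newest first]: 109 @ $12.65 + 289 @ $11.95 = $4,832.40
Sale 2 (223) [LIFO — newest first]: 223 @ $13.90 = $3,099.70
Sale 3 (59) [LIFO — newest first]: 59 @ $14.45 = $852.55
Total COGS = $4,832.40 + $3,099.70 + $852.55 = $8,784.65
Ending inventory: 103 @ $11.35 + 3 @ $11.95 + 111 @ $13.90 + 158 @ $16.90 + 181 @ $14.45 = $8,033.45

Ending inventory = $8,033.45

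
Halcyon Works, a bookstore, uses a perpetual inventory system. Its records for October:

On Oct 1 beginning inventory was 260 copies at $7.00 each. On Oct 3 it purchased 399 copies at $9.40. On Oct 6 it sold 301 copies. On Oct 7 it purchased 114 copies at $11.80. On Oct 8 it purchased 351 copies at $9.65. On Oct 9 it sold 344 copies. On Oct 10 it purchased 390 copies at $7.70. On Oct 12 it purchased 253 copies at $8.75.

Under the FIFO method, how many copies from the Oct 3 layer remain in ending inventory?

14

Oct 6, 301 sold [FIFO — oldest first]: 260 @ $7.00 + 41 @ $9.40 = $2,205.40
Oct 9, 344 sold [FIFO — oldest first]: 344 @ $9.40 = $3,233.60
Total COGS = $2,205.40 + $3,233.60 = $5,439.00
Ending inventory: 14 @ $9.40 + 114 @ $11.80 + 351 @ $9.65 + 390 @ $7.70 + 253 @ $8.75 = $10,080.70
Check: goods available $15,519.70 = COGS $5,439.00 + ending $10,080.70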